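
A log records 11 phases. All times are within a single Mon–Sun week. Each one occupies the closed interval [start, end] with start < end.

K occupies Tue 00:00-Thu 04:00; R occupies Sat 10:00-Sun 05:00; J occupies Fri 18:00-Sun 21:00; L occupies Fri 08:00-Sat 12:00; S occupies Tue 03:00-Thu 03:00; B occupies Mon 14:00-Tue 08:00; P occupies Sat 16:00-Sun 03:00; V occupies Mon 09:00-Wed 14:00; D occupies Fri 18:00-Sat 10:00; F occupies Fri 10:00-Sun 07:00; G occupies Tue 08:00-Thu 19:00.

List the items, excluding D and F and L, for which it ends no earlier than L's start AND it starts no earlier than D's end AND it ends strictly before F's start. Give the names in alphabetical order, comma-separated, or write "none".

none

Conditions: its end is no earlier than L's start (X.end >= Fri 08:00) AND its start is no earlier than D's end (X.start >= Sat 10:00) AND its end is strictly before F's start (X.end < Fri 10:00).
B: end Tue 08:00 >= Fri 08:00? ✗; start Mon 14:00 >= Sat 10:00? ✗; end Tue 08:00 < Fri 10:00? ✓ → no.
G: end Thu 19:00 >= Fri 08:00? ✗; start Tue 08:00 >= Sat 10:00? ✗; end Thu 19:00 < Fri 10:00? ✓ → no.
J: end Sun 21:00 >= Fri 08:00? ✓; start Fri 18:00 >= Sat 10:00? ✗; end Sun 21:00 < Fri 10:00? ✗ → no.
K: end Thu 04:00 >= Fri 08:00? ✗; start Tue 00:00 >= Sat 10:00? ✗; end Thu 04:00 < Fri 10:00? ✓ → no.
P: end Sun 03:00 >= Fri 08:00? ✓; start Sat 16:00 >= Sat 10:00? ✓; end Sun 03:00 < Fri 10:00? ✗ → no.
R: end Sun 05:00 >= Fri 08:00? ✓; start Sat 10:00 >= Sat 10:00? ✓; end Sun 05:00 < Fri 10:00? ✗ → no.
S: end Thu 03:00 >= Fri 08:00? ✗; start Tue 03:00 >= Sat 10:00? ✗; end Thu 03:00 < Fri 10:00? ✓ → no.
V: end Wed 14:00 >= Fri 08:00? ✗; start Mon 09:00 >= Sat 10:00? ✗; end Wed 14:00 < Fri 10:00? ✓ → no.
Result: none.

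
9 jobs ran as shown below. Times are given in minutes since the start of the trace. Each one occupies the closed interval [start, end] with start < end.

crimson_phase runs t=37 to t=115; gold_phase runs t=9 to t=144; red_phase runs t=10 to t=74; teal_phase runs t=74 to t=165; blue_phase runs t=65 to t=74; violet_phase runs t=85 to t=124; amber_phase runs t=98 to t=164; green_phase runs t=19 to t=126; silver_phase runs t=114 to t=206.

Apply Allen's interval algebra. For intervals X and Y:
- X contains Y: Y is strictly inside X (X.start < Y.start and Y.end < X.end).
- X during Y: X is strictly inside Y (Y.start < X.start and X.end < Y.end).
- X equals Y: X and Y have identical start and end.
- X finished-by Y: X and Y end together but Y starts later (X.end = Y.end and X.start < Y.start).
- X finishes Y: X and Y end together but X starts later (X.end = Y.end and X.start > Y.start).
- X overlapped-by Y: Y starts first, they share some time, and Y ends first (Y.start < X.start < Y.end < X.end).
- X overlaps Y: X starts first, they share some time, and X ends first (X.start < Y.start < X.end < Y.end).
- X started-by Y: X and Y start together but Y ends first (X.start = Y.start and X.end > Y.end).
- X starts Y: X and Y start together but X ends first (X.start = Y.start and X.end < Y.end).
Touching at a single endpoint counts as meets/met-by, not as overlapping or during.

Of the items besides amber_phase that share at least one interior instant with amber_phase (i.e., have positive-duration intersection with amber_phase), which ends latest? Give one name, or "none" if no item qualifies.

Target amber_phase = [t=98, t=164].
blue_phase [t=65, t=74] → before → excluded.
crimson_phase [t=37, t=115] → overlaps → candidate.
gold_phase [t=9, t=144] → overlaps → candidate.
green_phase [t=19, t=126] → overlaps → candidate.
red_phase [t=10, t=74] → before → excluded.
silver_phase [t=114, t=206] → overlapped-by → candidate.
teal_phase [t=74, t=165] → contains → candidate.
violet_phase [t=85, t=124] → overlaps → candidate.
Among candidates, latest end is t=206 → silver_phase.

silver_phase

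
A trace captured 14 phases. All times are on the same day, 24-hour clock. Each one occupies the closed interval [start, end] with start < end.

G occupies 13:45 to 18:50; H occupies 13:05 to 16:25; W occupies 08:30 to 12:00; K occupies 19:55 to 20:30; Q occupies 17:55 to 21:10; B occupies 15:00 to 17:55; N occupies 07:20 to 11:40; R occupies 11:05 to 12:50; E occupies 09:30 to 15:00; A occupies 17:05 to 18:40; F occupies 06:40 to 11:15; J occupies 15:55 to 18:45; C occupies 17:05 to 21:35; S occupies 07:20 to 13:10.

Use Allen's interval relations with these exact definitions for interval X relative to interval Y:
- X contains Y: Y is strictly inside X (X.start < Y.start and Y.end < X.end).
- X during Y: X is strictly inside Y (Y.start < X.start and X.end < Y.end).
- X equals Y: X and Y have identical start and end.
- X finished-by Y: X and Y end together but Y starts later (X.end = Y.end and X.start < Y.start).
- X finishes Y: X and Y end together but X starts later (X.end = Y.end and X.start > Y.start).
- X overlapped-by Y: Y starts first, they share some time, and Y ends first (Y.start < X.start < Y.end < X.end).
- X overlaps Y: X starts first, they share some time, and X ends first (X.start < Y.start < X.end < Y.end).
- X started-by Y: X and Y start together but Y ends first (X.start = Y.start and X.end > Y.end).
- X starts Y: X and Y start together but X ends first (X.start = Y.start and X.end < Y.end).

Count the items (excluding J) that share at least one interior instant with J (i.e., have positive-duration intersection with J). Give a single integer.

Target J = [15:55, 18:45].
A [17:05, 18:40] → during → counts.
B [15:00, 17:55] → overlaps → counts.
C [17:05, 21:35] → overlapped-by → counts.
E [09:30, 15:00] → before → no.
F [06:40, 11:15] → before → no.
G [13:45, 18:50] → contains → counts.
H [13:05, 16:25] → overlaps → counts.
K [19:55, 20:30] → after → no.
N [07:20, 11:40] → before → no.
Q [17:55, 21:10] → overlapped-by → counts.
R [11:05, 12:50] → before → no.
S [07:20, 13:10] → before → no.
W [08:30, 12:00] → before → no.
Total: 6.

6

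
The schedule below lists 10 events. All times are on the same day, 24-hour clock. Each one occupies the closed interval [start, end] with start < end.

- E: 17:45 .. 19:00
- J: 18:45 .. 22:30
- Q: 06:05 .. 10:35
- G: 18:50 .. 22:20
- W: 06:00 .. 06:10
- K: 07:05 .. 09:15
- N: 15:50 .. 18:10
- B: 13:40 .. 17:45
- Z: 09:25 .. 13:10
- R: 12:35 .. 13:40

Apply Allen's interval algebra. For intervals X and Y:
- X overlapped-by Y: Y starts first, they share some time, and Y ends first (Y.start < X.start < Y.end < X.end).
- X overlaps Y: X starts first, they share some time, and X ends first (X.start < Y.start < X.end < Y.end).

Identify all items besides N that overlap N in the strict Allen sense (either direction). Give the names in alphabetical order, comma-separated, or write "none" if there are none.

B, E

Target N = [15:50, 18:10].
B [13:40, 17:45] → overlaps → yes.
E [17:45, 19:00] → overlapped-by → yes.
G [18:50, 22:20] → after → no.
J [18:45, 22:30] → after → no.
K [07:05, 09:15] → before → no.
Q [06:05, 10:35] → before → no.
R [12:35, 13:40] → before → no.
W [06:00, 06:10] → before → no.
Z [09:25, 13:10] → before → no.
Result: B, E.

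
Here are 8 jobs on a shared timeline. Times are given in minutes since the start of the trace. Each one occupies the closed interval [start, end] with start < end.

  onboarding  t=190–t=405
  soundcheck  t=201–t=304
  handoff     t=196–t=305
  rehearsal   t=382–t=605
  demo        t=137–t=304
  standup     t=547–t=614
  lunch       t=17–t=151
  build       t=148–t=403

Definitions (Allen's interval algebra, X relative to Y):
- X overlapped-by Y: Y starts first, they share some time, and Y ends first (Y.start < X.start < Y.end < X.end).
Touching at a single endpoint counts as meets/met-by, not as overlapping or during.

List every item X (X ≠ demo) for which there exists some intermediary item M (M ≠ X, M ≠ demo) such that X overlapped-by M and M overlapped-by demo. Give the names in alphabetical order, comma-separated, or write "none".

Target demo = [t=137, t=304].
Intermediaries M with M overlapped-by demo: build, handoff, onboarding.
Via build — items with X overlapped-by build: onboarding, rehearsal.
Via handoff — items with X overlapped-by handoff: none.
Via onboarding — items with X overlapped-by onboarding: rehearsal.
Union: onboarding, rehearsal.

onboarding, rehearsal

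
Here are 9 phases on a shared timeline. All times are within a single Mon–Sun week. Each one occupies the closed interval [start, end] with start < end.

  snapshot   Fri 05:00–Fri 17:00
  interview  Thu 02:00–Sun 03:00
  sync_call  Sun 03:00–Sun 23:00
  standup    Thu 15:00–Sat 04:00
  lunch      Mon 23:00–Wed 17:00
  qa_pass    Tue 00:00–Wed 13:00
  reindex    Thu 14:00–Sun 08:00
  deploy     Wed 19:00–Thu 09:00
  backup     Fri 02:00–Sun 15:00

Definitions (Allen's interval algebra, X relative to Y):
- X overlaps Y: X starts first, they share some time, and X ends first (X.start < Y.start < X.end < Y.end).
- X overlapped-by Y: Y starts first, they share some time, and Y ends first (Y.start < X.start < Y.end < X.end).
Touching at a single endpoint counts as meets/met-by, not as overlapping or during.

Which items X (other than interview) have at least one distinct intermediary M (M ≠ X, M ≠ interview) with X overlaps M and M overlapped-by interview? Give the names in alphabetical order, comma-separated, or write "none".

Target interview = [Thu 02:00, Sun 03:00].
Intermediaries M with M overlapped-by interview: backup, reindex.
Via backup — items with X overlaps backup: reindex, standup.
Via reindex — items with X overlaps reindex: none.
Union: reindex, standup.

reindex, standup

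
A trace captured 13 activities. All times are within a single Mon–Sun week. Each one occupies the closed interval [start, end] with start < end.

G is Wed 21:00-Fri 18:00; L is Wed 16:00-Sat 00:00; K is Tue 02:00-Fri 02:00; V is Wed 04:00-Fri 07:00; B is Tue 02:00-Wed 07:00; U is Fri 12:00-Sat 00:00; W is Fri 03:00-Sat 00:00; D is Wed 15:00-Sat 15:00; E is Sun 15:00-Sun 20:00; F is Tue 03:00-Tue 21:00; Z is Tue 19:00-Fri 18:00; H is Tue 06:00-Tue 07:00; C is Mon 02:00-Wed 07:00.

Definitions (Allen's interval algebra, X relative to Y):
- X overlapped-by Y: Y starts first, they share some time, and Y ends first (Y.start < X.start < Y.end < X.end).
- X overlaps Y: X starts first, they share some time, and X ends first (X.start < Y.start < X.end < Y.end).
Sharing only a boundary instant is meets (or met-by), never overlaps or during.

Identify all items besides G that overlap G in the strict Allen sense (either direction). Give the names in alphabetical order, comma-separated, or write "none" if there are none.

Target G = [Wed 21:00, Fri 18:00].
B [Tue 02:00, Wed 07:00] → before → no.
C [Mon 02:00, Wed 07:00] → before → no.
D [Wed 15:00, Sat 15:00] → contains → no.
E [Sun 15:00, Sun 20:00] → after → no.
F [Tue 03:00, Tue 21:00] → before → no.
H [Tue 06:00, Tue 07:00] → before → no.
K [Tue 02:00, Fri 02:00] → overlaps → yes.
L [Wed 16:00, Sat 00:00] → contains → no.
U [Fri 12:00, Sat 00:00] → overlapped-by → yes.
V [Wed 04:00, Fri 07:00] → overlaps → yes.
W [Fri 03:00, Sat 00:00] → overlapped-by → yes.
Z [Tue 19:00, Fri 18:00] → finished-by → no.
Result: K, U, V, W.

K, U, V, W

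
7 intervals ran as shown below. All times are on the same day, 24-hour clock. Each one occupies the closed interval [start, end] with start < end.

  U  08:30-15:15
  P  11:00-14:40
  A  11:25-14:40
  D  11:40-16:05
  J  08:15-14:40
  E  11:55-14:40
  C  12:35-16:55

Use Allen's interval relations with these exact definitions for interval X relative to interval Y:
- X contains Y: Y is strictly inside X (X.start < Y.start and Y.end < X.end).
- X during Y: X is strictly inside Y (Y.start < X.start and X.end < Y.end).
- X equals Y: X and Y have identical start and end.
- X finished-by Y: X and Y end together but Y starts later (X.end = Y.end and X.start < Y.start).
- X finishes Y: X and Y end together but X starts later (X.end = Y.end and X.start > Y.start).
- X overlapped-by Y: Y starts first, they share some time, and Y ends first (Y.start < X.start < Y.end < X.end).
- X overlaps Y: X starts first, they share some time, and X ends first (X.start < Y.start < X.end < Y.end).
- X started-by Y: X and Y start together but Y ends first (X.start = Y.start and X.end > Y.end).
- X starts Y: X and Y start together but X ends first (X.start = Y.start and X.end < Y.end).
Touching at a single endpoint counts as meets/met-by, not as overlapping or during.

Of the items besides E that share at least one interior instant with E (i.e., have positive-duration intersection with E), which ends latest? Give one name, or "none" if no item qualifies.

Target E = [11:55, 14:40].
A [11:25, 14:40] → finished-by → candidate.
C [12:35, 16:55] → overlapped-by → candidate.
D [11:40, 16:05] → contains → candidate.
J [08:15, 14:40] → finished-by → candidate.
P [11:00, 14:40] → finished-by → candidate.
U [08:30, 15:15] → contains → candidate.
Among candidates, latest end is 16:55 → C.

C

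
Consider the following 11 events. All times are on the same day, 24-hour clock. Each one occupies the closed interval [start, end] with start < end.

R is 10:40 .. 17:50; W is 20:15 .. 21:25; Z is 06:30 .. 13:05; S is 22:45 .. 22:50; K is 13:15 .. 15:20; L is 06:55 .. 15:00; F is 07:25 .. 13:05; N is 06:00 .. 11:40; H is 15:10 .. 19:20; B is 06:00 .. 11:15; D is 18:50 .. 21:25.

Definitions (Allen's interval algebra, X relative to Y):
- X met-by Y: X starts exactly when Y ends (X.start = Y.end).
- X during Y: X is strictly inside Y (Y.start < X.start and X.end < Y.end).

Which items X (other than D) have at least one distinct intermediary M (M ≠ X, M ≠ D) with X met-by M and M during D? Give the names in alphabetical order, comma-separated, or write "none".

Target D = [18:50, 21:25].
Intermediaries M with M during D: none.
Union: none.

none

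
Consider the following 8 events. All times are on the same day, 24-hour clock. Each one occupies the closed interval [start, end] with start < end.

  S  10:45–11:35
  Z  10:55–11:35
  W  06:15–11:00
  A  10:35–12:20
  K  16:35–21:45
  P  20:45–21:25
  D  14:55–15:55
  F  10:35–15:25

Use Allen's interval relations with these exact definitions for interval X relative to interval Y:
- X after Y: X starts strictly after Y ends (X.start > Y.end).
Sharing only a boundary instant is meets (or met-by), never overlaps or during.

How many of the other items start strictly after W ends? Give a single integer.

Target W = [06:15, 11:00].
A [10:35, 12:20] → overlapped-by → no.
D [14:55, 15:55] → after → counts.
F [10:35, 15:25] → overlapped-by → no.
K [16:35, 21:45] → after → counts.
P [20:45, 21:25] → after → counts.
S [10:45, 11:35] → overlapped-by → no.
Z [10:55, 11:35] → overlapped-by → no.
Total: 3.

3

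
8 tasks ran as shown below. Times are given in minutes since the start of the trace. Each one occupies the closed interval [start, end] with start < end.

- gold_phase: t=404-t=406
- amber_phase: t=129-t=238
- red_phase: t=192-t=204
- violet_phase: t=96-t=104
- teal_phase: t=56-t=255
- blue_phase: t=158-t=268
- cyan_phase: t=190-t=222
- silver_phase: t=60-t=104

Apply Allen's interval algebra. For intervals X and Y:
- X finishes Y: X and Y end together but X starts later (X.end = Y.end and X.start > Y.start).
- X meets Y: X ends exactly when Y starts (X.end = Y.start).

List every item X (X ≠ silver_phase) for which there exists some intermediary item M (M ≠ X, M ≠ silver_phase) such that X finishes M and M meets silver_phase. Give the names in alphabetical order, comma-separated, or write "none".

Target silver_phase = [t=60, t=104].
Intermediaries M with M meets silver_phase: none.
Union: none.

none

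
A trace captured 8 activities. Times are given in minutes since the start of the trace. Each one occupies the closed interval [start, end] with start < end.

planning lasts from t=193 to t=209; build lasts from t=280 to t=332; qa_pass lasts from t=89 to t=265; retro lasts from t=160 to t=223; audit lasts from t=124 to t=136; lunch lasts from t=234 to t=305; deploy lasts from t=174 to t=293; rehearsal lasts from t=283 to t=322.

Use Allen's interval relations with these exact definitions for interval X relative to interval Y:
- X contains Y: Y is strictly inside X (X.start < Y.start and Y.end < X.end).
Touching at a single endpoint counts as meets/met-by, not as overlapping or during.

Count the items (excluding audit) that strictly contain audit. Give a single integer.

Target audit = [t=124, t=136].
build [t=280, t=332] → after → no.
deploy [t=174, t=293] → after → no.
lunch [t=234, t=305] → after → no.
planning [t=193, t=209] → after → no.
qa_pass [t=89, t=265] → contains → counts.
rehearsal [t=283, t=322] → after → no.
retro [t=160, t=223] → after → no.
Total: 1.

1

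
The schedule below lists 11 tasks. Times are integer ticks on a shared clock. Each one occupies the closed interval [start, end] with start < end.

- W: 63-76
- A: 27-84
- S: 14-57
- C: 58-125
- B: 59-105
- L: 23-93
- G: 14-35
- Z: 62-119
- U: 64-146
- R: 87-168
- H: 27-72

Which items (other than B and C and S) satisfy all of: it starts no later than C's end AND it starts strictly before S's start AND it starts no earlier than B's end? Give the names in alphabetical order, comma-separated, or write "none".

Conditions: its start is no later than C's end (X.start <= 125) AND its start is strictly before S's start (X.start < 14) AND its start is no earlier than B's end (X.start >= 105).
A: start 27 <= 125? ✓; start 27 < 14? ✗; start 27 >= 105? ✗ → no.
G: start 14 <= 125? ✓; start 14 < 14? ✗; start 14 >= 105? ✗ → no.
H: start 27 <= 125? ✓; start 27 < 14? ✗; start 27 >= 105? ✗ → no.
L: start 23 <= 125? ✓; start 23 < 14? ✗; start 23 >= 105? ✗ → no.
R: start 87 <= 125? ✓; start 87 < 14? ✗; start 87 >= 105? ✗ → no.
U: start 64 <= 125? ✓; start 64 < 14? ✗; start 64 >= 105? ✗ → no.
W: start 63 <= 125? ✓; start 63 < 14? ✗; start 63 >= 105? ✗ → no.
Z: start 62 <= 125? ✓; start 62 < 14? ✗; start 62 >= 105? ✗ → no.
Result: none.

none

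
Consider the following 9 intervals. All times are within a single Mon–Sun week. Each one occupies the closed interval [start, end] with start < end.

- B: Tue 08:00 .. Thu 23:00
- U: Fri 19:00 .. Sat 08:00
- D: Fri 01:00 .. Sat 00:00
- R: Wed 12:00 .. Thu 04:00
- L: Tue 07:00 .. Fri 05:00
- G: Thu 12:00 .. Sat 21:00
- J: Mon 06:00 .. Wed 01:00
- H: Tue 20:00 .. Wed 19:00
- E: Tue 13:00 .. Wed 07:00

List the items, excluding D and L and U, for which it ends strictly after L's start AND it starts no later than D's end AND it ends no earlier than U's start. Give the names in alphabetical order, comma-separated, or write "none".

Conditions: its end is strictly after L's start (X.end > Tue 07:00) AND its start is no later than D's end (X.start <= Sat 00:00) AND its end is no earlier than U's start (X.end >= Fri 19:00).
B: end Thu 23:00 > Tue 07:00? ✓; start Tue 08:00 <= Sat 00:00? ✓; end Thu 23:00 >= Fri 19:00? ✗ → no.
E: end Wed 07:00 > Tue 07:00? ✓; start Tue 13:00 <= Sat 00:00? ✓; end Wed 07:00 >= Fri 19:00? ✗ → no.
G: end Sat 21:00 > Tue 07:00? ✓; start Thu 12:00 <= Sat 00:00? ✓; end Sat 21:00 >= Fri 19:00? ✓ → yes.
H: end Wed 19:00 > Tue 07:00? ✓; start Tue 20:00 <= Sat 00:00? ✓; end Wed 19:00 >= Fri 19:00? ✗ → no.
J: end Wed 01:00 > Tue 07:00? ✓; start Mon 06:00 <= Sat 00:00? ✓; end Wed 01:00 >= Fri 19:00? ✗ → no.
R: end Thu 04:00 > Tue 07:00? ✓; start Wed 12:00 <= Sat 00:00? ✓; end Thu 04:00 >= Fri 19:00? ✗ → no.
Result: G.

G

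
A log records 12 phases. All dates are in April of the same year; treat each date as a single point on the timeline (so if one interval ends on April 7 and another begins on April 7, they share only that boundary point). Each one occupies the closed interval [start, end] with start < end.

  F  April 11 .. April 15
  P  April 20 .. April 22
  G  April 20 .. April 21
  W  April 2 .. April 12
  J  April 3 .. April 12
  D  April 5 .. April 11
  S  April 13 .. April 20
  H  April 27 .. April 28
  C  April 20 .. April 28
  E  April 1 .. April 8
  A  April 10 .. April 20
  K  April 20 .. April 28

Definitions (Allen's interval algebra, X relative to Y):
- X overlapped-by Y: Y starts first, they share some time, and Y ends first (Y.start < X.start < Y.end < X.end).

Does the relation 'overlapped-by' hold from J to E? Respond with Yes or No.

J = [April 3, April 12], E = [April 1, April 8].
Actual relation of J to E: overlapped-by.
Asked whether 'overlapped-by' holds → Yes.

Yes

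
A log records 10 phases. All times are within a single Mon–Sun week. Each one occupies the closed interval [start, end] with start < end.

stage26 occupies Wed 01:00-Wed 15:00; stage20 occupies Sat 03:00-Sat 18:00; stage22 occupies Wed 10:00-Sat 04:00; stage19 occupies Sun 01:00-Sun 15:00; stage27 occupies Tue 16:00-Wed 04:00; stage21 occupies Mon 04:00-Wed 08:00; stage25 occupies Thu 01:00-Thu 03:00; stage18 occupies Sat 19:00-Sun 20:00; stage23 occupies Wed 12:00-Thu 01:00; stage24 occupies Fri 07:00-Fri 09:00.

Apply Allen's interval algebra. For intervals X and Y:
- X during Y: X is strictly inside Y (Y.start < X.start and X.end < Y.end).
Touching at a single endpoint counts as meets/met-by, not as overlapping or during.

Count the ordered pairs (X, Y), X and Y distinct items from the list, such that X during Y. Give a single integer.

5

Checking all 90 ordered pairs for relation 'during'; matching pairs in alphabetical order:
(stage19, stage18): stage19 during stage18 ✓
(stage23, stage22): stage23 during stage22 ✓
(stage24, stage22): stage24 during stage22 ✓
(stage25, stage22): stage25 during stage22 ✓
(stage27, stage21): stage27 during stage21 ✓
Count: 5.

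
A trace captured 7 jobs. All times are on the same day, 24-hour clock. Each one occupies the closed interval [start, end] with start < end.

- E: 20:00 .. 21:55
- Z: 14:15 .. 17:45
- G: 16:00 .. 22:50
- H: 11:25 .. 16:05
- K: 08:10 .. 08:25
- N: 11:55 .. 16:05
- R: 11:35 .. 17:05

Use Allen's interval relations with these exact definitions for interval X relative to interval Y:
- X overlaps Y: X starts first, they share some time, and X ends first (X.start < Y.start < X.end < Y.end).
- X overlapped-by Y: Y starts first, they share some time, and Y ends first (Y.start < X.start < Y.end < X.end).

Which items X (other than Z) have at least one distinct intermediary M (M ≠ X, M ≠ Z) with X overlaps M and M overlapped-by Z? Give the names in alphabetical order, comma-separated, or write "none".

Target Z = [14:15, 17:45].
Intermediaries M with M overlapped-by Z: G.
Via G — items with X overlaps G: H, N, R.
Union: H, N, R.

H, N, R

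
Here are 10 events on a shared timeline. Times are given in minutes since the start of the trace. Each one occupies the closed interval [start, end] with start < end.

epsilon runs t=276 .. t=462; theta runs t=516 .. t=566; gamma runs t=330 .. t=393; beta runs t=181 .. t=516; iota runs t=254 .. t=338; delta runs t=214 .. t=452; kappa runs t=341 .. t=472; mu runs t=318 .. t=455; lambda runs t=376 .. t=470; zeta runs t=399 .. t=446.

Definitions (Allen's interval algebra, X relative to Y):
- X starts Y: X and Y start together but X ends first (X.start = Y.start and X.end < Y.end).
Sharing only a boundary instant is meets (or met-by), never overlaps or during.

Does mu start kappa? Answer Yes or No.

No

mu = [t=318, t=455], kappa = [t=341, t=472].
Actual relation of mu to kappa: overlaps.
Asked whether 'starts' holds → No.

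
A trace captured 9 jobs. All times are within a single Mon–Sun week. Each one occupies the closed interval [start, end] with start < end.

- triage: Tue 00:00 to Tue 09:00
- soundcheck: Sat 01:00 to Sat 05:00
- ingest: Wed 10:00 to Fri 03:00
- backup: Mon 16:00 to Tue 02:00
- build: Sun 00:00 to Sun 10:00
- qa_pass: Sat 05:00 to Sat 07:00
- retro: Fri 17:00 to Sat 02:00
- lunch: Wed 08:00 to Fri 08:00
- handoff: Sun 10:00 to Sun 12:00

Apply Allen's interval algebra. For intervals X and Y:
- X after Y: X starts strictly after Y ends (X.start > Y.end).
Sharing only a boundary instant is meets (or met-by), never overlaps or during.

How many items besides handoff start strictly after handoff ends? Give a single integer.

Target handoff = [Sun 10:00, Sun 12:00].
backup [Mon 16:00, Tue 02:00] → before → no.
build [Sun 00:00, Sun 10:00] → meets → no.
ingest [Wed 10:00, Fri 03:00] → before → no.
lunch [Wed 08:00, Fri 08:00] → before → no.
qa_pass [Sat 05:00, Sat 07:00] → before → no.
retro [Fri 17:00, Sat 02:00] → before → no.
soundcheck [Sat 01:00, Sat 05:00] → before → no.
triage [Tue 00:00, Tue 09:00] → before → no.
Total: 0.

0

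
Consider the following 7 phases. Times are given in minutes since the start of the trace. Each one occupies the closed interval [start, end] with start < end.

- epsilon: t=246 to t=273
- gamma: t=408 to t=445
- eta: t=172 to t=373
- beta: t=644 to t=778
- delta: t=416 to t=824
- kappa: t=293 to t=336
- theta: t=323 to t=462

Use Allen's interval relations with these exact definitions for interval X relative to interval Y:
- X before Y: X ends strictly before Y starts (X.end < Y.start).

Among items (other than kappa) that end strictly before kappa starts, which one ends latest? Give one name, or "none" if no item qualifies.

Target kappa = [t=293, t=336].
beta [t=644, t=778] → after → excluded.
delta [t=416, t=824] → after → excluded.
epsilon [t=246, t=273] → before → candidate.
eta [t=172, t=373] → contains → excluded.
gamma [t=408, t=445] → after → excluded.
theta [t=323, t=462] → overlapped-by → excluded.
Among candidates, latest end is t=273 → epsilon.

epsilon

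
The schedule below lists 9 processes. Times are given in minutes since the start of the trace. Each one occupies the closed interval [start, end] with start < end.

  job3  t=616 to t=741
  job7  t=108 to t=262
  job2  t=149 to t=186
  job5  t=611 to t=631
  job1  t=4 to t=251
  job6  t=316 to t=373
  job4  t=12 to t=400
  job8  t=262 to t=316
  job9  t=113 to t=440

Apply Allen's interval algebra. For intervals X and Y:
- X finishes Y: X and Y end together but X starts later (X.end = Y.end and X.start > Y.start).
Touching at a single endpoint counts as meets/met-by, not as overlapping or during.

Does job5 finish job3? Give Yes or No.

job5 = [t=611, t=631], job3 = [t=616, t=741].
Actual relation of job5 to job3: overlaps.
Asked whether 'finishes' holds → No.

No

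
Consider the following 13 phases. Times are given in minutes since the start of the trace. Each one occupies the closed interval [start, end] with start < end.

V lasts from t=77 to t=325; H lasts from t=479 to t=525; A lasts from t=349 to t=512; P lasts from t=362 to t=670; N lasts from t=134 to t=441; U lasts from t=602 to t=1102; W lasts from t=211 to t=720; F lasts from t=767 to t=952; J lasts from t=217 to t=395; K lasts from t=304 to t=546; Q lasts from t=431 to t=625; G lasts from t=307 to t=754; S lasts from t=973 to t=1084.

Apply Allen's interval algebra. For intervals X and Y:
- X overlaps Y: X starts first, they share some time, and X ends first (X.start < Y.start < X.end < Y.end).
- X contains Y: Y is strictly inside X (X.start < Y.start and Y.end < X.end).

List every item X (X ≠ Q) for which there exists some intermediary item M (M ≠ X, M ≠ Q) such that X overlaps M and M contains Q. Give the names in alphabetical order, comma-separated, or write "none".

A, J, K, N, V, W

Target Q = [t=431, t=625].
Intermediaries M with M contains Q: G, P, W.
Via G — items with X overlaps G: J, K, N, V, W.
Via P — items with X overlaps P: A, J, K, N.
Via W — items with X overlaps W: N, V.
Union: A, J, K, N, V, W.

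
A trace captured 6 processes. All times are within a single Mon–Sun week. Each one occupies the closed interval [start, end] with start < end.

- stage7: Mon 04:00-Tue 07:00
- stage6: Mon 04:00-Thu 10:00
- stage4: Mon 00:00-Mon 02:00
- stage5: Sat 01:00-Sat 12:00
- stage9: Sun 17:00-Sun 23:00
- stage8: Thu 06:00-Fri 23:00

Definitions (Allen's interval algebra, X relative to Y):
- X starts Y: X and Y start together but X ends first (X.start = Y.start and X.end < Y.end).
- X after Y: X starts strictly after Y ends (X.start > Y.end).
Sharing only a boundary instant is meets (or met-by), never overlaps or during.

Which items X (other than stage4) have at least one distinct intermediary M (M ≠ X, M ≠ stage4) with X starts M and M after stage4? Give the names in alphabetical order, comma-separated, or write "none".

stage7

Target stage4 = [Mon 00:00, Mon 02:00].
Intermediaries M with M after stage4: stage5, stage6, stage7, stage8, stage9.
Via stage5 — items with X starts stage5: none.
Via stage6 — items with X starts stage6: stage7.
Via stage7 — items with X starts stage7: none.
Via stage8 — items with X starts stage8: none.
Via stage9 — items with X starts stage9: none.
Union: stage7.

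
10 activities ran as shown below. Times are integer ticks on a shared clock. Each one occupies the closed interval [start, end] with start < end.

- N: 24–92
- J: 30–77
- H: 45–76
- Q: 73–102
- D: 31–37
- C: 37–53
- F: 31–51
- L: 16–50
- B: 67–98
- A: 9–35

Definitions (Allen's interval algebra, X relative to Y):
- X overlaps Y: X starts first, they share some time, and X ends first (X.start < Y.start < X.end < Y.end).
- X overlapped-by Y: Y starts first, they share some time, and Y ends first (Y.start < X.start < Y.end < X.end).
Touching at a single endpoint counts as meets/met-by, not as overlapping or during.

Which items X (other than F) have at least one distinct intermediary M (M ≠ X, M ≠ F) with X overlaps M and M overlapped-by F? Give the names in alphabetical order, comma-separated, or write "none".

C, L

Target F = [31, 51].
Intermediaries M with M overlapped-by F: C, H.
Via C — items with X overlaps C: L.
Via H — items with X overlaps H: C, L.
Union: C, L.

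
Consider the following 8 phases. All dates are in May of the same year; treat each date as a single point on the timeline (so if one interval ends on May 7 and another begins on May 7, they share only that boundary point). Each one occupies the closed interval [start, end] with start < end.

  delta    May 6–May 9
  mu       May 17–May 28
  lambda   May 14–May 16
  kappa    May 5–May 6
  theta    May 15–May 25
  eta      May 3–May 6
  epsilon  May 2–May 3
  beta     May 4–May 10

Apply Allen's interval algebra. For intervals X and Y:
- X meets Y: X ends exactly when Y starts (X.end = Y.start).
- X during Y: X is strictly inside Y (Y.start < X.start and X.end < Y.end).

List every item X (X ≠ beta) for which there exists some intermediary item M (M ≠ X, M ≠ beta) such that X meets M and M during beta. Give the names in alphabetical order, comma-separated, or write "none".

Target beta = [May 4, May 10].
Intermediaries M with M during beta: delta, kappa.
Via delta — items with X meets delta: eta, kappa.
Via kappa — items with X meets kappa: none.
Union: eta, kappa.

eta, kappa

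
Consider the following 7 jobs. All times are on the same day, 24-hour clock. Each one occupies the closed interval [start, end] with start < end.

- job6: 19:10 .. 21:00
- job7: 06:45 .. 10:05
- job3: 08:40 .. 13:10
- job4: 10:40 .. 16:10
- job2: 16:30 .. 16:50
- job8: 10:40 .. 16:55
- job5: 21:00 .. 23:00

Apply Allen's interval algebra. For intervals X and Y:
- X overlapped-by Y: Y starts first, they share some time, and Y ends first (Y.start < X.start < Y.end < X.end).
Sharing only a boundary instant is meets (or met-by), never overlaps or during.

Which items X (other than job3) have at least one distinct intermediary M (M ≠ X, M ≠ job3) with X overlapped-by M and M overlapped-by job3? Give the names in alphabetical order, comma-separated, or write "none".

none

Target job3 = [08:40, 13:10].
Intermediaries M with M overlapped-by job3: job4, job8.
Via job4 — items with X overlapped-by job4: none.
Via job8 — items with X overlapped-by job8: none.
Union: none.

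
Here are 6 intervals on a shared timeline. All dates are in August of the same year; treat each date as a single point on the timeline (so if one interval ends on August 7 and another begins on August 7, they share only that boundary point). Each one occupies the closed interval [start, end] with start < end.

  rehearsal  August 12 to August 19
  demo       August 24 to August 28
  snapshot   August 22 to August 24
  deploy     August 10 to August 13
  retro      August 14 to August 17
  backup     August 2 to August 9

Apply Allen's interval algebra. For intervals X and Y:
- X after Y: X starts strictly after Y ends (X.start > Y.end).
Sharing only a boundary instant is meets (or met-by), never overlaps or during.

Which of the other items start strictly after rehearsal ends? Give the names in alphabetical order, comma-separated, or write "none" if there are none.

demo, snapshot

Target rehearsal = [August 12, August 19].
backup [August 2, August 9] → before → no.
demo [August 24, August 28] → after → yes.
deploy [August 10, August 13] → overlaps → no.
retro [August 14, August 17] → during → no.
snapshot [August 22, August 24] → after → yes.
Result: demo, snapshot.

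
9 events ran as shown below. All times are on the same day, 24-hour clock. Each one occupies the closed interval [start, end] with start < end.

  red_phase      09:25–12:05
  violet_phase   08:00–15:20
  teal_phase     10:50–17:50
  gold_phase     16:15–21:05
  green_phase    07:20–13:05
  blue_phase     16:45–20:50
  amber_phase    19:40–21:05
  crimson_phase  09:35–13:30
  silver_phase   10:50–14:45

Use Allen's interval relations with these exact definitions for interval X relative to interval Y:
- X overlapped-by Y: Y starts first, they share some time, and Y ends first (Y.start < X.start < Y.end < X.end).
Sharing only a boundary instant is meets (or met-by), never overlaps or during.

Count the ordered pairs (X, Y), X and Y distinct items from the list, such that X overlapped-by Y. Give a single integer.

Checking all 72 ordered pairs for relation 'overlapped-by'; matching pairs in alphabetical order:
(amber_phase, blue_phase): amber_phase overlapped-by blue_phase ✓
(blue_phase, teal_phase): blue_phase overlapped-by teal_phase ✓
(crimson_phase, green_phase): crimson_phase overlapped-by green_phase ✓
(crimson_phase, red_phase): crimson_phase overlapped-by red_phase ✓
(gold_phase, teal_phase): gold_phase overlapped-by teal_phase ✓
(silver_phase, crimson_phase): silver_phase overlapped-by crimson_phase ✓
(silver_phase, green_phase): silver_phase overlapped-by green_phase ✓
(silver_phase, red_phase): silver_phase overlapped-by red_phase ✓
(teal_phase, crimson_phase): teal_phase overlapped-by crimson_phase ✓
(teal_phase, green_phase): teal_phase overlapped-by green_phase ✓
(teal_phase, red_phase): teal_phase overlapped-by red_phase ✓
(teal_phase, violet_phase): teal_phase overlapped-by violet_phase ✓
(violet_phase, green_phase): violet_phase overlapped-by green_phase ✓
Count: 13.

13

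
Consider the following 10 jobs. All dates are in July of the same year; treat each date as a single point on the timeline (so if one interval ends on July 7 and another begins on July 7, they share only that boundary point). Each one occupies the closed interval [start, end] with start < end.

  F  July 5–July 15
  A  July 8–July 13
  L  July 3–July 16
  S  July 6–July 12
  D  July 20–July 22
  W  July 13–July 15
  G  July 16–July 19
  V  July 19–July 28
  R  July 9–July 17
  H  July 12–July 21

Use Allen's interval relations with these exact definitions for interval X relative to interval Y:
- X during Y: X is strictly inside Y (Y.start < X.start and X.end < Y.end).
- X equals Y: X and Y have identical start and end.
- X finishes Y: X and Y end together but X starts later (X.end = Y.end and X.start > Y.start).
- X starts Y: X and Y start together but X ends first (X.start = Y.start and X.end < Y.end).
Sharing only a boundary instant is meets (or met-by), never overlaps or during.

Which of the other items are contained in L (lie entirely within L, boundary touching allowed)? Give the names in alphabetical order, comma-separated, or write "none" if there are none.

A, F, S, W

Target L = [July 3, July 16].
A [July 8, July 13] → during → yes.
D [July 20, July 22] → after → no.
F [July 5, July 15] → during → yes.
G [July 16, July 19] → met-by → no.
H [July 12, July 21] → overlapped-by → no.
R [July 9, July 17] → overlapped-by → no.
S [July 6, July 12] → during → yes.
V [July 19, July 28] → after → no.
W [July 13, July 15] → during → yes.
Result: A, F, S, W.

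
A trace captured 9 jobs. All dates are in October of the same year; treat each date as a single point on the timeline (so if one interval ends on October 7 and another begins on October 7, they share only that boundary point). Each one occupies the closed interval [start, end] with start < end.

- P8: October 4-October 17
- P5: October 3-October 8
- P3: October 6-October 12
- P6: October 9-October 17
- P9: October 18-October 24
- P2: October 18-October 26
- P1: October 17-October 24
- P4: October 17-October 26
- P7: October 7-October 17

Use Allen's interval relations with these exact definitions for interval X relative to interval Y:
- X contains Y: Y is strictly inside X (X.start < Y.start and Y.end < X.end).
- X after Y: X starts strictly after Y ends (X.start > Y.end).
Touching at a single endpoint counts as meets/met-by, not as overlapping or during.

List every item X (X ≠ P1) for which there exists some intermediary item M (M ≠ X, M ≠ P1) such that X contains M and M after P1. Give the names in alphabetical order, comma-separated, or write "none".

Target P1 = [October 17, October 24].
Intermediaries M with M after P1: none.
Union: none.

none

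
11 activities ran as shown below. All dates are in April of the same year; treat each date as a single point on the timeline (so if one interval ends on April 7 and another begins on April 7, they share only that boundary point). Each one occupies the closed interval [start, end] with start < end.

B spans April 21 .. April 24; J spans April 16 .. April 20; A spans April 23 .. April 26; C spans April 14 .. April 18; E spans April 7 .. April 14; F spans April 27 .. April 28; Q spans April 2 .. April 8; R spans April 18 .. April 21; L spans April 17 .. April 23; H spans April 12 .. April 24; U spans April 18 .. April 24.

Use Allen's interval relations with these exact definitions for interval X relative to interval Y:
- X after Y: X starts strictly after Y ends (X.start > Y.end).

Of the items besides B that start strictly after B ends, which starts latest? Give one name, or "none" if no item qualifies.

F

Target B = [April 21, April 24].
A [April 23, April 26] → overlapped-by → excluded.
C [April 14, April 18] → before → excluded.
E [April 7, April 14] → before → excluded.
F [April 27, April 28] → after → candidate.
H [April 12, April 24] → finished-by → excluded.
J [April 16, April 20] → before → excluded.
L [April 17, April 23] → overlaps → excluded.
Q [April 2, April 8] → before → excluded.
R [April 18, April 21] → meets → excluded.
U [April 18, April 24] → finished-by → excluded.
Among candidates, latest start is April 27 → F.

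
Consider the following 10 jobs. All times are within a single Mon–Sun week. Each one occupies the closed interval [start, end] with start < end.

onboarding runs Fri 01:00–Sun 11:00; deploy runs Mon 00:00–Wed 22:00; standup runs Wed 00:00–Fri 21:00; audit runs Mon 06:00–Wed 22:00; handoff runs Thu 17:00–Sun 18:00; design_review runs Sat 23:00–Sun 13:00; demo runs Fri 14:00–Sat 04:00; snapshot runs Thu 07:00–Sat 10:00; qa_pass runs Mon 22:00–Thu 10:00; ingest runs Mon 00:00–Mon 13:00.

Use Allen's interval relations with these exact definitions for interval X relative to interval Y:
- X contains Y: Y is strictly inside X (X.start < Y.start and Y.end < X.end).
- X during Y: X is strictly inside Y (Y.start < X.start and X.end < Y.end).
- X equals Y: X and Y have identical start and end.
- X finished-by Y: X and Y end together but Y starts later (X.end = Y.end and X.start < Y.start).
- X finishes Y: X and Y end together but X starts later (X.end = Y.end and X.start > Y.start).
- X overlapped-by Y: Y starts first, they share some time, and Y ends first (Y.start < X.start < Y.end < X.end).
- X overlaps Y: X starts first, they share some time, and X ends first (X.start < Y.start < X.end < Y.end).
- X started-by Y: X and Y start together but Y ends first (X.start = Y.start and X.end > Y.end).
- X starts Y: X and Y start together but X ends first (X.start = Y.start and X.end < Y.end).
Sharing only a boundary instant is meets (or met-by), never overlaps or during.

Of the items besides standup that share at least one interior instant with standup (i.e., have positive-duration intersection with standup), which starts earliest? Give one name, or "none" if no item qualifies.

deploy

Target standup = [Wed 00:00, Fri 21:00].
audit [Mon 06:00, Wed 22:00] → overlaps → candidate.
demo [Fri 14:00, Sat 04:00] → overlapped-by → candidate.
deploy [Mon 00:00, Wed 22:00] → overlaps → candidate.
design_review [Sat 23:00, Sun 13:00] → after → excluded.
handoff [Thu 17:00, Sun 18:00] → overlapped-by → candidate.
ingest [Mon 00:00, Mon 13:00] → before → excluded.
onboarding [Fri 01:00, Sun 11:00] → overlapped-by → candidate.
qa_pass [Mon 22:00, Thu 10:00] → overlaps → candidate.
snapshot [Thu 07:00, Sat 10:00] → overlapped-by → candidate.
Among candidates, earliest start is Mon 00:00 → deploy.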